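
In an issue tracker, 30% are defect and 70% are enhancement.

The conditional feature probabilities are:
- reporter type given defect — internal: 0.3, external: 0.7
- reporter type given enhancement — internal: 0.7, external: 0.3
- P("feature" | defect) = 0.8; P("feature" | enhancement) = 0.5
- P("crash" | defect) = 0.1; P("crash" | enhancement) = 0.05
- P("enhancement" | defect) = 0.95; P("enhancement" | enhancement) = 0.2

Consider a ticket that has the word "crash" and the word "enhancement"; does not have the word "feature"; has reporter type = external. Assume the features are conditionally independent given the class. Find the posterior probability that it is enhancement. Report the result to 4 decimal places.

defect: 0.3 × 0.7 × (1−0.8) × 0.1 × 0.95 = 0.00399
enhancement: 0.7 × 0.3 × (1−0.5) × 0.05 × 0.2 = 0.00105
P(enhancement | x) = 0.00105 / 0.00504 ≈ 0.2083

0.2083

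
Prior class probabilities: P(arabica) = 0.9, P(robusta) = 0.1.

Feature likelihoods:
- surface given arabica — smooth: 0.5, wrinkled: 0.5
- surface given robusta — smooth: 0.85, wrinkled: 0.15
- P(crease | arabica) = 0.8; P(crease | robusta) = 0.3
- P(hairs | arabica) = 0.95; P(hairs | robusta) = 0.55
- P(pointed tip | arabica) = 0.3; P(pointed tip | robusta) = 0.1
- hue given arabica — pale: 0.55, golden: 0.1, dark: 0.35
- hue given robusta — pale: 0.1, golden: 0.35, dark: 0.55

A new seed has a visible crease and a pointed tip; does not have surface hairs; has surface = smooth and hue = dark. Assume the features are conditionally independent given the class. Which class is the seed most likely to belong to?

arabica

arabica: 0.9 × 0.5 × 0.8 × (1−0.95) × 0.3 × 0.35 = 0.00189
robusta: 0.1 × 0.85 × 0.3 × (1−0.55) × 0.1 × 0.55 = 0.000631125
Highest score → arabica.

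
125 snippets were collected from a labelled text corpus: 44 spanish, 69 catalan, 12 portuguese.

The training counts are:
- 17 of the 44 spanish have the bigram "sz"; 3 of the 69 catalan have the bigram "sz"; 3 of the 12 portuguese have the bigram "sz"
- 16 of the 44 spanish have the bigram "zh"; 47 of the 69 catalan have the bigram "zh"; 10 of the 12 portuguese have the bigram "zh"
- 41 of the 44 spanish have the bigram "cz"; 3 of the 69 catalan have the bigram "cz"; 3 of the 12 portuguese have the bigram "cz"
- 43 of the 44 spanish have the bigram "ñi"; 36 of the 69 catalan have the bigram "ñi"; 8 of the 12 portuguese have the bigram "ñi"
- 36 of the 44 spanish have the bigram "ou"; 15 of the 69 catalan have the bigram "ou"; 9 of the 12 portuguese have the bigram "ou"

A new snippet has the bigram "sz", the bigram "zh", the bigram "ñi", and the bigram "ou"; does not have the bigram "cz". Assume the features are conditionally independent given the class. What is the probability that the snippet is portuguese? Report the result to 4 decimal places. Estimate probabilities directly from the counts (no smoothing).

0.6266

spanish: (44/125) × (17/44) × (16/44) × (3/44) × (43/44) × (36/44) ≈ 0.00269613
catalan: (69/125) × (3/69) × (47/69) × (66/69) × (36/69) × (15/69) ≈ 0.00177358
portuguese: (12/125) × (3/12) × (10/12) × (9/12) × (8/12) × (9/12) = 0.0075
P(portuguese | x) = 0.0075 / 0.01196971 ≈ 0.6266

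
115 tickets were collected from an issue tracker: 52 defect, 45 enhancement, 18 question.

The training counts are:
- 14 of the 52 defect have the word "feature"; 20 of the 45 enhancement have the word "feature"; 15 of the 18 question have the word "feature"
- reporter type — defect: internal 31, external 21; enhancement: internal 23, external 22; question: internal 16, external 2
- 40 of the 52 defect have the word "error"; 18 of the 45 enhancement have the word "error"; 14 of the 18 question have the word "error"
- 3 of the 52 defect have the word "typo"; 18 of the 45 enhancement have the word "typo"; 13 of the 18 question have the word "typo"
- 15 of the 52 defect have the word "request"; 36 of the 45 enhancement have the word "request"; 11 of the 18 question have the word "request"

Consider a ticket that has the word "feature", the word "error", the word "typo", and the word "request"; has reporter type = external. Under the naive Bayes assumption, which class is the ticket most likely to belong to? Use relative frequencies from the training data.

defect: (52/115) × (14/52) × (21/52) × (40/52) × (3/52) × (15/52) ≈ 0.000629374
enhancement: (45/115) × (20/45) × (22/45) × (18/45) × (18/45) × (36/45) ≈ 0.0108831
question: (18/115) × (15/18) × (2/18) × (14/18) × (13/18) × (11/18) ≈ 0.00497505
Highest score → enhancement.

enhancement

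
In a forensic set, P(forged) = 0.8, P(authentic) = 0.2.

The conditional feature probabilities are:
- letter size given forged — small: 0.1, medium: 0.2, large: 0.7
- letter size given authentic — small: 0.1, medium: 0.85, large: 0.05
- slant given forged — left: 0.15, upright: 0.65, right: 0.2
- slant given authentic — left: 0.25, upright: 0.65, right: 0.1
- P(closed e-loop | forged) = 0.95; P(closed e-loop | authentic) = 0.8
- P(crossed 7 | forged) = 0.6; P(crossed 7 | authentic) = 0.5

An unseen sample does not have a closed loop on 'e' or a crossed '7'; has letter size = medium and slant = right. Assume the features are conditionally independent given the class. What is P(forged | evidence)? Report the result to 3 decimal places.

0.274

forged: 0.8 × 0.2 × 0.2 × (1−0.95) × (1−0.6) = 0.00064
authentic: 0.2 × 0.85 × 0.1 × (1−0.8) × (1−0.5) = 0.0017
P(forged | x) = 0.00064 / 0.00234 ≈ 0.274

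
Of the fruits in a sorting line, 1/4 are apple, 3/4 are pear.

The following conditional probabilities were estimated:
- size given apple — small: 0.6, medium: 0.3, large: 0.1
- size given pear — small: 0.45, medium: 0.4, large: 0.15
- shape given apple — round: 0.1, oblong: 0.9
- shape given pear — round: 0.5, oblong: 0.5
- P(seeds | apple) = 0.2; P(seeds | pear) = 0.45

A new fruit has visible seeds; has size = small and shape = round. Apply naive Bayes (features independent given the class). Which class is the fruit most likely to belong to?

apple: 0.25 × 0.6 × 0.1 × 0.2 = 0.003
pear: 0.75 × 0.45 × 0.5 × 0.45 = 0.0759375
Highest score → pear.

pear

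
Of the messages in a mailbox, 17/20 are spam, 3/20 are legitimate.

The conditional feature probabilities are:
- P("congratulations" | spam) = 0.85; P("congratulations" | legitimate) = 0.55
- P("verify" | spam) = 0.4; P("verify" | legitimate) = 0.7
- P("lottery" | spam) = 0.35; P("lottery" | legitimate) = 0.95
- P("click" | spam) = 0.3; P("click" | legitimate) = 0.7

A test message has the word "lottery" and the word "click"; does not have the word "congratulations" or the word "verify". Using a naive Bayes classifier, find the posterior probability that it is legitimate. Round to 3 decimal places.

0.626

spam: 0.85 × (1−0.85) × (1−0.4) × 0.35 × 0.3 = 0.0080325
legitimate: 0.15 × (1−0.55) × (1−0.7) × 0.95 × 0.7 = 0.01346625
P(legitimate | x) = 0.01346625 / 0.02149875 ≈ 0.626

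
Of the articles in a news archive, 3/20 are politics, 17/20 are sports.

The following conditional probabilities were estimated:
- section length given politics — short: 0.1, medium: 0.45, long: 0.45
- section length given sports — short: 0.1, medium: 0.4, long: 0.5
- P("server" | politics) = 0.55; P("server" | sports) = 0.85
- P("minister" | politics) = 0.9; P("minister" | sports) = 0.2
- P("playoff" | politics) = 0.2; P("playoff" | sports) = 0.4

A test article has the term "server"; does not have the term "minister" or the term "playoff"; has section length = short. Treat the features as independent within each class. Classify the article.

sports

politics: 0.15 × 0.1 × 0.55 × (1−0.9) × (1−0.2) = 0.00066
sports: 0.85 × 0.1 × 0.85 × (1−0.2) × (1−0.4) = 0.03468
Highest score → sports.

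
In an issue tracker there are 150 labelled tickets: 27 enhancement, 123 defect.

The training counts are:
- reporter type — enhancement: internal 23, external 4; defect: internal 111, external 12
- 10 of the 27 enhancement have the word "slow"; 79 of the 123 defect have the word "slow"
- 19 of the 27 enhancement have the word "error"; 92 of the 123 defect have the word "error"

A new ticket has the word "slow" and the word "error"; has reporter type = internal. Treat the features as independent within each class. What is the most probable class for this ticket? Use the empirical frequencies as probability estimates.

defect

enhancement: (27/150) × (23/27) × (10/27) × (19/27) ≈ 0.0399634
defect: (123/150) × (111/123) × (79/123) × (92/123) ≈ 0.355497
Highest score → defect.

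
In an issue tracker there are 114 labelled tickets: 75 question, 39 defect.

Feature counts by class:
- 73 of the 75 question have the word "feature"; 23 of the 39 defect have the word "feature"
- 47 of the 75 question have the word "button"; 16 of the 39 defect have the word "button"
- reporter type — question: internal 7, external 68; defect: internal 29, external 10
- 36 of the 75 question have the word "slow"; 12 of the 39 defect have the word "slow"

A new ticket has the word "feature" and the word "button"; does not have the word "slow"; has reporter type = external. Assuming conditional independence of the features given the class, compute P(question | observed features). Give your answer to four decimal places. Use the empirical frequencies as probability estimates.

0.9279

question: (75/114) × (73/75) × (47/75) × (68/75) × (39/75) ≈ 0.189193
defect: (39/114) × (23/39) × (16/39) × (10/39) × (27/39) ≈ 0.0146931
P(question | x) = 0.189193 / 0.2038861 ≈ 0.9279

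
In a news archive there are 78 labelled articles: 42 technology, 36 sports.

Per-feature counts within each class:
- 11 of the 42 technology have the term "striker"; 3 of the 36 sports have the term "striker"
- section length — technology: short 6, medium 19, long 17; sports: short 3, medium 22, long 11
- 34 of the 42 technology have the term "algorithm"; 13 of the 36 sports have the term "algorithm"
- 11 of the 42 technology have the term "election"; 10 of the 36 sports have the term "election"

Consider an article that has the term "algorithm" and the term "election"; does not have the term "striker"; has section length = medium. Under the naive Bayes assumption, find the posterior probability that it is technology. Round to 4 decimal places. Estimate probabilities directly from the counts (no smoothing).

technology: (42/78) × (31/42) × (19/42) × (34/42) × (11/42) ≈ 0.0381193
sports: (36/78) × (33/36) × (22/36) × (13/36) × (10/36) ≈ 0.0259345
P(technology | x) = 0.0381193 / 0.0640538 ≈ 0.5951

0.5951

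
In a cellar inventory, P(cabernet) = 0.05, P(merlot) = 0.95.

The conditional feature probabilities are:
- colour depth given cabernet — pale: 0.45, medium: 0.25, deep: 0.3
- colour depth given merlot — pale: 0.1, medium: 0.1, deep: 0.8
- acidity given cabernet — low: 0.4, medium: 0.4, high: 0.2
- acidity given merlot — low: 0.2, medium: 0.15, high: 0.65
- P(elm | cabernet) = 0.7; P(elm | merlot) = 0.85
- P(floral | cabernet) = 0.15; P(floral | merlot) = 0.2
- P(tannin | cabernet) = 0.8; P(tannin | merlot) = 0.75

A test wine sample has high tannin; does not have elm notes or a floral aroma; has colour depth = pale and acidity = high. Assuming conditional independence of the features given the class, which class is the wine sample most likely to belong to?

cabernet: 0.05 × 0.45 × 0.2 × (1−0.7) × (1−0.15) × 0.8 = 0.000918
merlot: 0.95 × 0.1 × 0.65 × (1−0.85) × (1−0.2) × 0.75 = 0.0055575
Highest score → merlot.

merlot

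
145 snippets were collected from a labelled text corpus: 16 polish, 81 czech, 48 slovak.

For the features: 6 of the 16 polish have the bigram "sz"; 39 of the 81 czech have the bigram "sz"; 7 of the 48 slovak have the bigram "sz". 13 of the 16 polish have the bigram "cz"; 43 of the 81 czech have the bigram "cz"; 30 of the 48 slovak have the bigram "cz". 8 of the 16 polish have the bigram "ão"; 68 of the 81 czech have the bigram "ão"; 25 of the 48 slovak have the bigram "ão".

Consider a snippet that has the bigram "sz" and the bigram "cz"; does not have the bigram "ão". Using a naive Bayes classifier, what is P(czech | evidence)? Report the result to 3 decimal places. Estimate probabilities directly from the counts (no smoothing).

0.423

polish: (16/145) × (6/16) × (13/16) × (8/16) ≈ 0.0168103
czech: (81/145) × (39/81) × (43/81) × (13/81) ≈ 0.022916
slovak: (48/145) × (7/48) × (30/48) × (23/48) ≈ 0.0144576
P(czech | x) = 0.022916 / 0.0541839 ≈ 0.423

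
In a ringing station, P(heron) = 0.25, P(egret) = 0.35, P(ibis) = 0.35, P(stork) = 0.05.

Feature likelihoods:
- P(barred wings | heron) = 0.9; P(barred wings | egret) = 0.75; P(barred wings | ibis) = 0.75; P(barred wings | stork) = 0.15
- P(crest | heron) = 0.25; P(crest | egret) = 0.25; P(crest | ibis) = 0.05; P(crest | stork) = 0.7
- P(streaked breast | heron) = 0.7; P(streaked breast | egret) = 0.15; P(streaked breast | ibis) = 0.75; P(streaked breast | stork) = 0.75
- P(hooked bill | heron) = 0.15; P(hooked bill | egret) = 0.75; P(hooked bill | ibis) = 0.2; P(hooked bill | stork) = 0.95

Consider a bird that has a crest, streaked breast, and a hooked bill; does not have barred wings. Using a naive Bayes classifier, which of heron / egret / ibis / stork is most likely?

heron: 0.25 × (1−0.9) × 0.25 × 0.7 × 0.15 = 0.00065625
egret: 0.35 × (1−0.75) × 0.25 × 0.15 × 0.75 = 0.0024609375
ibis: 0.35 × (1−0.75) × 0.05 × 0.75 × 0.2 = 0.00065625
stork: 0.05 × (1−0.15) × 0.7 × 0.75 × 0.95 = 0.021196875
Highest score → stork.

stork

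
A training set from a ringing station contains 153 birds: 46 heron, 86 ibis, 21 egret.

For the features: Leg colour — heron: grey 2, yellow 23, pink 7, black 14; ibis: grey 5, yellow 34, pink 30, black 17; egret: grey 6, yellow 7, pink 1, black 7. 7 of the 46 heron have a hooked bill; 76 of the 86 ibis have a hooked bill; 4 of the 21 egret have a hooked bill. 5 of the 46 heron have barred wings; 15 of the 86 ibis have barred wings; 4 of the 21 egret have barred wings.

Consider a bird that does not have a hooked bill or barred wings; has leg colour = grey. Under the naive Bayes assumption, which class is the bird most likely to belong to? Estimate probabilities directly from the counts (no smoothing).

egret

heron: (46/153) × (2/46) × (39/46) × (41/46) ≈ 0.00987805
ibis: (86/153) × (5/86) × (10/86) × (71/86) ≈ 0.00313718
egret: (21/153) × (6/21) × (17/21) × (17/21) ≈ 0.0256992
Highest score → egret.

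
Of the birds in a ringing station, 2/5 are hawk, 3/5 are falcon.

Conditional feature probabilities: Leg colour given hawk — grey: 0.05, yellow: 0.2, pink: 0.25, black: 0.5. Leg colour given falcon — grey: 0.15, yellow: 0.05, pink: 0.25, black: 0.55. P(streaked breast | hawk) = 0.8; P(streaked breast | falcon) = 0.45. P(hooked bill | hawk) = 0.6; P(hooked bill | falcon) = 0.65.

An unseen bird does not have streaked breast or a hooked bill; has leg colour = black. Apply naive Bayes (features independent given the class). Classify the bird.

falcon

hawk: 0.4 × 0.5 × (1−0.8) × (1−0.6) = 0.016
falcon: 0.6 × 0.55 × (1−0.45) × (1−0.65) = 0.063525
Highest score → falcon.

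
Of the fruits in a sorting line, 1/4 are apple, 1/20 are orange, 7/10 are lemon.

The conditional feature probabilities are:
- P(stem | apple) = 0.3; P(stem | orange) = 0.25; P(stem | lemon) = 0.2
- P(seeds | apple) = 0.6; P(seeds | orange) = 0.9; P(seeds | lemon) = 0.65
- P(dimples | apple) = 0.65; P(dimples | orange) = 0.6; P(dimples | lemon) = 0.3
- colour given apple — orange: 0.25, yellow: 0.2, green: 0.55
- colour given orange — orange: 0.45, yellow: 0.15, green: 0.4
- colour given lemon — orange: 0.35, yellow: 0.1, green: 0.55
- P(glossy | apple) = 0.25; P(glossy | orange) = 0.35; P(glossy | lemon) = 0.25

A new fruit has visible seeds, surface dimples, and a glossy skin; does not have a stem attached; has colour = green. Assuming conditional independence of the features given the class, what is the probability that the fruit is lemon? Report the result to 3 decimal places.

0.551

apple: 0.25 × (1−0.3) × 0.6 × 0.65 × 0.55 × 0.25 = 0.009384375
orange: 0.05 × (1−0.25) × 0.9 × 0.6 × 0.4 × 0.35 = 0.002835
lemon: 0.7 × (1−0.2) × 0.65 × 0.3 × 0.55 × 0.25 = 0.015015
P(lemon | x) = 0.015015 / 0.027234375 ≈ 0.551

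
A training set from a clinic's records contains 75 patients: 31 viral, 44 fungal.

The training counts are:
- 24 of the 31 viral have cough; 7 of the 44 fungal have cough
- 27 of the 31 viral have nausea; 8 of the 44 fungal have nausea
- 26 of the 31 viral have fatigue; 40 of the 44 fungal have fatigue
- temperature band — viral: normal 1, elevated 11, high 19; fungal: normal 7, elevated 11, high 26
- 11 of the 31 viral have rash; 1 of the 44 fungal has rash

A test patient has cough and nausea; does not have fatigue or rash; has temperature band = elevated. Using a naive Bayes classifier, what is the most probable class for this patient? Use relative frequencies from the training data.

viral: (31/75) × (24/31) × (27/31) × (5/31) × (11/31) × (20/31) ≈ 0.010291
fungal: (44/75) × (7/44) × (8/44) × (4/44) × (11/44) × (43/44) ≈ 0.00037691
Highest score → viral.

viral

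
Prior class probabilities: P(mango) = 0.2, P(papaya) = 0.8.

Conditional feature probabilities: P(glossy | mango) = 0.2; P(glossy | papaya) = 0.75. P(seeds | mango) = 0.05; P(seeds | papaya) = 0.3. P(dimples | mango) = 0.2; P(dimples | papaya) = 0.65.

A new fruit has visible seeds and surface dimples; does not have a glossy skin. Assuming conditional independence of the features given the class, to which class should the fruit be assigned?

papaya

mango: 0.2 × (1−0.2) × 0.05 × 0.2 = 0.0016
papaya: 0.8 × (1−0.75) × 0.3 × 0.65 = 0.039
Highest score → papaya.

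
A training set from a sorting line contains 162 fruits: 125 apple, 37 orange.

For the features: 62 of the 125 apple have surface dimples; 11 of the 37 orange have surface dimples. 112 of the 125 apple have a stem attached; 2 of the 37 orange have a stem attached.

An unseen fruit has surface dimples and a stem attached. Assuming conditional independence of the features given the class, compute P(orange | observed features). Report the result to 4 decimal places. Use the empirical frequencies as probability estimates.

0.0106

apple: (125/162) × (62/125) × (112/125) ≈ 0.342914
orange: (37/162) × (11/37) × (2/37) ≈ 0.00367034
P(orange | x) = 0.00367034 / 0.34658434 ≈ 0.0106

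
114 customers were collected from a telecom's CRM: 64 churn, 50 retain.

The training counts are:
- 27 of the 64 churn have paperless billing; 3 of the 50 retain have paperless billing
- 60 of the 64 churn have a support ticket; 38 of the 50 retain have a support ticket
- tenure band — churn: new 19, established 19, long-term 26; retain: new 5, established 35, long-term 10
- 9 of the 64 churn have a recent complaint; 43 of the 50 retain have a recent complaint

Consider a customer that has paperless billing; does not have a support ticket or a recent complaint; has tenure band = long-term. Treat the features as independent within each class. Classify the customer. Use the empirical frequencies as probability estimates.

churn

churn: (64/114) × (27/64) × (4/64) × (26/64) × (55/64) ≈ 0.00516791
retain: (50/114) × (3/50) × (12/50) × (10/50) × (7/50) ≈ 0.000176842
Highest score → churn.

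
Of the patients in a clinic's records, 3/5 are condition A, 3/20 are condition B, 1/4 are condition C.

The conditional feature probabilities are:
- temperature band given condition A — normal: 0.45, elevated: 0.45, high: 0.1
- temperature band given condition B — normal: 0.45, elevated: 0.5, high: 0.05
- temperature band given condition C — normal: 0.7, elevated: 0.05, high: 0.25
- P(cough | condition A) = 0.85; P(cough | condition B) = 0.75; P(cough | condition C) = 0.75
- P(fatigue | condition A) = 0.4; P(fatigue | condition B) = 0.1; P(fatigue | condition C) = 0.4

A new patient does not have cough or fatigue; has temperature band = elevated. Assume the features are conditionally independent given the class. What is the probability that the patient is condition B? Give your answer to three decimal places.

condition A: 0.6 × 0.45 × (1−0.85) × (1−0.4) = 0.0243
condition B: 0.15 × 0.5 × (1−0.75) × (1−0.1) = 0.016875
condition C: 0.25 × 0.05 × (1−0.75) × (1−0.4) = 0.001875
P(condition B | x) = 0.016875 / 0.04305 ≈ 0.392

0.392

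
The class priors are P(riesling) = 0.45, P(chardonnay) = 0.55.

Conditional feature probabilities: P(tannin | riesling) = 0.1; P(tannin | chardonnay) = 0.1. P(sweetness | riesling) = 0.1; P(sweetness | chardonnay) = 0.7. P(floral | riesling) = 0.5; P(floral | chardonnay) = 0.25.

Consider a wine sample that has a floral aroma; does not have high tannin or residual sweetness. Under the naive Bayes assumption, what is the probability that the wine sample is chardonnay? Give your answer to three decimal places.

0.169

riesling: 0.45 × (1−0.1) × (1−0.1) × 0.5 = 0.18225
chardonnay: 0.55 × (1−0.1) × (1−0.7) × 0.25 = 0.037125
P(chardonnay | x) = 0.037125 / 0.219375 ≈ 0.169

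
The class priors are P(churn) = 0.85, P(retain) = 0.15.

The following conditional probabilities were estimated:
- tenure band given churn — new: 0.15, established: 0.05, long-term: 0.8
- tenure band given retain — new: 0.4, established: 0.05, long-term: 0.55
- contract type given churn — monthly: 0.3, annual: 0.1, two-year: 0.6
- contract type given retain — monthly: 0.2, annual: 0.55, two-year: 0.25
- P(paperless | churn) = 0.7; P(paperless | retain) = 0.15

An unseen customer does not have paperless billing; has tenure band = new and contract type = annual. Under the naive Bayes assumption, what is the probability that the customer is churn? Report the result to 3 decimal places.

0.120

churn: 0.85 × 0.15 × 0.1 × (1−0.7) = 0.003825
retain: 0.15 × 0.4 × 0.55 × (1−0.15) = 0.02805
P(churn | x) = 0.003825 / 0.031875 ≈ 0.120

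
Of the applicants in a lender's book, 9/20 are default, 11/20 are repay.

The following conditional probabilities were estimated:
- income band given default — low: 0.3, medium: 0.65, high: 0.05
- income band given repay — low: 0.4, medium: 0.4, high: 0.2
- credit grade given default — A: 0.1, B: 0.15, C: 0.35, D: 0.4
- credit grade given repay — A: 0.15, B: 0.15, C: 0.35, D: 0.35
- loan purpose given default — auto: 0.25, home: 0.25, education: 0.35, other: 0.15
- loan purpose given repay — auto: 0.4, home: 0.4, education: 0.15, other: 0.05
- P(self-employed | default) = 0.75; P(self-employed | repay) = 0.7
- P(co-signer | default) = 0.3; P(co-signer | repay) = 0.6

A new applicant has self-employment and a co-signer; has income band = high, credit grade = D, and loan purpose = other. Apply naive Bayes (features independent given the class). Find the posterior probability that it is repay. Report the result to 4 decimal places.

default: 0.45 × 0.05 × 0.4 × 0.15 × 0.75 × 0.3 = 0.00030375
repay: 0.55 × 0.2 × 0.35 × 0.05 × 0.7 × 0.6 = 0.0008085
P(repay | x) = 0.0008085 / 0.00111225 ≈ 0.7269

0.7269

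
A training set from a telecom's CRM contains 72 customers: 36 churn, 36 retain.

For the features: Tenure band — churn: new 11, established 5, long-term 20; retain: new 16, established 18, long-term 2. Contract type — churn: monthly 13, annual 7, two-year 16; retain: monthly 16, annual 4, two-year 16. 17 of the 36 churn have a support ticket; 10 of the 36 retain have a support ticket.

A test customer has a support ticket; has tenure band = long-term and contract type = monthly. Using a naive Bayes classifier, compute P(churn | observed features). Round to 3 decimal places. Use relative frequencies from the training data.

0.932

churn: (36/72) × (20/36) × (13/36) × (17/36) ≈ 0.047368
retain: (36/72) × (2/36) × (16/36) × (10/36) ≈ 0.00342936
P(churn | x) = 0.047368 / 0.05079736 ≈ 0.932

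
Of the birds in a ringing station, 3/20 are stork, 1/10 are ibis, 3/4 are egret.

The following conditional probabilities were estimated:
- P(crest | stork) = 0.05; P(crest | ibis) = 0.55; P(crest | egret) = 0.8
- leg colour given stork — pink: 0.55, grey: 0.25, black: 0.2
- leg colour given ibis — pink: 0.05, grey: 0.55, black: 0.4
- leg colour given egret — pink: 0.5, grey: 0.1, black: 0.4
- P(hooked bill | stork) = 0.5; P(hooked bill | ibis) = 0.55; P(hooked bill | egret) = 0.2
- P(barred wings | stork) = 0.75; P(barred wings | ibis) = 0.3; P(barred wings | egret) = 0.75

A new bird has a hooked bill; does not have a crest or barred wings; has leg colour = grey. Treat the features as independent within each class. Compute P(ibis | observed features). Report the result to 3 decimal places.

0.647

stork: 0.15 × (1−0.05) × 0.25 × 0.5 × (1−0.75) = 0.004453125
ibis: 0.1 × (1−0.55) × 0.55 × 0.55 × (1−0.3) = 0.00952875
egret: 0.75 × (1−0.8) × 0.1 × 0.2 × (1−0.75) = 0.00075
P(ibis | x) = 0.00952875 / 0.014731875 ≈ 0.647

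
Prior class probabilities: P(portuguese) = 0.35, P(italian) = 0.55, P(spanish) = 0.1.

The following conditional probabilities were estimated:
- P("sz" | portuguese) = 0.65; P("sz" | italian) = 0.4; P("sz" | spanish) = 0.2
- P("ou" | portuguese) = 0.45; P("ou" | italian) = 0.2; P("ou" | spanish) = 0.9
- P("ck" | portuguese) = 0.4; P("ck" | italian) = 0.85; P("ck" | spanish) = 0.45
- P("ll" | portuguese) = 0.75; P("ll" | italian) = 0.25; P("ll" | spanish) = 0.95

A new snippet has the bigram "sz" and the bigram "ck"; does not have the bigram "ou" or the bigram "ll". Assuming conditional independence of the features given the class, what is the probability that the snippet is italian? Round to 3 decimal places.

portuguese: 0.35 × 0.65 × (1−0.45) × 0.4 × (1−0.75) = 0.0125125
italian: 0.55 × 0.4 × (1−0.2) × 0.85 × (1−0.25) = 0.1122
spanish: 0.1 × 0.2 × (1−0.9) × 0.45 × (1−0.95) = 0.000045
P(italian | x) = 0.1122 / 0.1247575 ≈ 0.899

0.899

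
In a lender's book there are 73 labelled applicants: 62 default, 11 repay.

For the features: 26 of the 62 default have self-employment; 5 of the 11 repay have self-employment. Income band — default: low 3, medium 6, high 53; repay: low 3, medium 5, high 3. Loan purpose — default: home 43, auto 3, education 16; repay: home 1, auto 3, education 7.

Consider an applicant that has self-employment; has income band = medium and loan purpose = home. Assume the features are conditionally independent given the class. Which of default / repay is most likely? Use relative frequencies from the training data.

default

default: (62/73) × (26/62) × (6/62) × (43/62) ≈ 0.0239049
repay: (11/73) × (5/11) × (5/11) × (1/11) ≈ 0.0028303
Highest score → default.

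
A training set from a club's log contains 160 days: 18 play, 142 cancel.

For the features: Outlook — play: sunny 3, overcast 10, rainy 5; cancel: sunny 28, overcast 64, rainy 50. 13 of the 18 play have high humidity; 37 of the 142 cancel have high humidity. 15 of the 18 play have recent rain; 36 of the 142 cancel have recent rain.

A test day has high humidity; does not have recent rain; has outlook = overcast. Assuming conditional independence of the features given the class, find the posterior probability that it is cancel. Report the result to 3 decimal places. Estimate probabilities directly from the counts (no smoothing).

0.912

play: (18/160) × (10/18) × (13/18) × (3/18) ≈ 0.00752315
cancel: (142/160) × (64/142) × (37/142) × (106/142) ≈ 0.077802
P(cancel | x) = 0.077802 / 0.08532515 ≈ 0.912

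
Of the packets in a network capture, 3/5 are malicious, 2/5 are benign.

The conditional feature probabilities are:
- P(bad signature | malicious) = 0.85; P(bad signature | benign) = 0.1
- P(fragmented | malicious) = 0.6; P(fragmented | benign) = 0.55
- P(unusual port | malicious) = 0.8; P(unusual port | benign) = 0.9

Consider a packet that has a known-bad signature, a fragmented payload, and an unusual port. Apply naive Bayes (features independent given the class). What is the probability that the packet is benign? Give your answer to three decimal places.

0.075

malicious: 0.6 × 0.85 × 0.6 × 0.8 = 0.2448
benign: 0.4 × 0.1 × 0.55 × 0.9 = 0.0198
P(benign | x) = 0.0198 / 0.2646 ≈ 0.075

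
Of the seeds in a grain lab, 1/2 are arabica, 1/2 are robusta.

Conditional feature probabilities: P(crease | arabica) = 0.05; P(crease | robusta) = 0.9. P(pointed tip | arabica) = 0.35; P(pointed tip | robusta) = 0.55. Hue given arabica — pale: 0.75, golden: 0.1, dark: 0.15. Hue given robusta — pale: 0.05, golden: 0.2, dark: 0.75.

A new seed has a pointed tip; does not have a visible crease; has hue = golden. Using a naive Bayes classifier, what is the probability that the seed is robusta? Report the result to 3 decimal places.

0.249

arabica: 0.5 × (1−0.05) × 0.35 × 0.1 = 0.016625
robusta: 0.5 × (1−0.9) × 0.55 × 0.2 = 0.0055
P(robusta | x) = 0.0055 / 0.022125 ≈ 0.249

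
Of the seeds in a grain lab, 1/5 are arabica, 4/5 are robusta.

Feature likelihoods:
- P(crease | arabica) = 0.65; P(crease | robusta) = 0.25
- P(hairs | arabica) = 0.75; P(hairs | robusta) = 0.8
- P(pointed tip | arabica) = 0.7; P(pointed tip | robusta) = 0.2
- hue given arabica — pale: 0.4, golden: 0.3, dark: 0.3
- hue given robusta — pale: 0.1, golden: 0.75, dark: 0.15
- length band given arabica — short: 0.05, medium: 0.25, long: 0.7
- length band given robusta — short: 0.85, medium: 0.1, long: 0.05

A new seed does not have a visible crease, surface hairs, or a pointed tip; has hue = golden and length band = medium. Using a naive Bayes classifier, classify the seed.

arabica: 0.2 × (1−0.65) × (1−0.75) × (1−0.7) × 0.3 × 0.25 = 0.00039375
robusta: 0.8 × (1−0.25) × (1−0.8) × (1−0.2) × 0.75 × 0.1 = 0.0072
Highest score → robusta.

robusta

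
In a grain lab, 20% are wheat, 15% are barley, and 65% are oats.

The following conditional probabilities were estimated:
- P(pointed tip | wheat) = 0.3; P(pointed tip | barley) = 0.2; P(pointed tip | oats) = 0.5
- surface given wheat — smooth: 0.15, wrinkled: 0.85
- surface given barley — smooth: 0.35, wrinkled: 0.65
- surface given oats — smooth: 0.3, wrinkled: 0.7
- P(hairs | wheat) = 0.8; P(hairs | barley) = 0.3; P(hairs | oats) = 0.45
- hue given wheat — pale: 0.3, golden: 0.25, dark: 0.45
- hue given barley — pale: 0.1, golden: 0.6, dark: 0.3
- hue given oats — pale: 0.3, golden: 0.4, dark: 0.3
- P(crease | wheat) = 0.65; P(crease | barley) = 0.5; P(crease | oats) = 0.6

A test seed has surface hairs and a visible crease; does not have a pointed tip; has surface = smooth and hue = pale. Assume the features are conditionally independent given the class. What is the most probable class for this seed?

wheat: 0.2 × (1−0.3) × 0.15 × 0.8 × 0.3 × 0.65 = 0.003276
barley: 0.15 × (1−0.2) × 0.35 × 0.3 × 0.1 × 0.5 = 0.00063
oats: 0.65 × (1−0.5) × 0.3 × 0.45 × 0.3 × 0.6 = 0.0078975
Highest score → oats.

oats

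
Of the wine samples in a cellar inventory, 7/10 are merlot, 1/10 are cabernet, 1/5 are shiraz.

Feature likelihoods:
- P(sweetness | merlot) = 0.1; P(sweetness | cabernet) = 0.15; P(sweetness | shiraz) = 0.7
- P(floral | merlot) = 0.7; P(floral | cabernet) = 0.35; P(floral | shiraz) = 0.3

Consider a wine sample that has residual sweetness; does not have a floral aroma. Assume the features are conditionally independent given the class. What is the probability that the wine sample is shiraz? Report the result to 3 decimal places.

0.761

merlot: 0.7 × 0.1 × (1−0.7) = 0.021
cabernet: 0.1 × 0.15 × (1−0.35) = 0.00975
shiraz: 0.2 × 0.7 × (1−0.3) = 0.098
P(shiraz | x) = 0.098 / 0.12875 ≈ 0.761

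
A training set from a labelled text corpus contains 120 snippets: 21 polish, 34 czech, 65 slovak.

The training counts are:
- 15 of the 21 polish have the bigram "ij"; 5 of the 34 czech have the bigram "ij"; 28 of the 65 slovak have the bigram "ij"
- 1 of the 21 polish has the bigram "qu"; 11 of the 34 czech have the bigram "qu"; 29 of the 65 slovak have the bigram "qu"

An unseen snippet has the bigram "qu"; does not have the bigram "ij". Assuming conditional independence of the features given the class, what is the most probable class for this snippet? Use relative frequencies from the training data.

slovak

polish: (21/120) × (6/21) × (1/21) ≈ 0.00238095
czech: (34/120) × (29/34) × (11/34) ≈ 0.0781863
slovak: (65/120) × (37/65) × (29/65) ≈ 0.137564
Highest score → slovak.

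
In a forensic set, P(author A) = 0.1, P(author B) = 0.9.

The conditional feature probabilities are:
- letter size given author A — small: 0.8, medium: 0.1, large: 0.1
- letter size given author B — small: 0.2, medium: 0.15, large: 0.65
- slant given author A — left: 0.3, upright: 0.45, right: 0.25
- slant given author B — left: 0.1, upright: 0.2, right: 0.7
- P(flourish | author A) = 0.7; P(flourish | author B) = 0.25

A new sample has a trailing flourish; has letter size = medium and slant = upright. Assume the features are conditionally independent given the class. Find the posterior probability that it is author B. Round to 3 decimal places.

author A: 0.1 × 0.1 × 0.45 × 0.7 = 0.00315
author B: 0.9 × 0.15 × 0.2 × 0.25 = 0.00675
P(author B | x) = 0.00675 / 0.0099 ≈ 0.682

0.682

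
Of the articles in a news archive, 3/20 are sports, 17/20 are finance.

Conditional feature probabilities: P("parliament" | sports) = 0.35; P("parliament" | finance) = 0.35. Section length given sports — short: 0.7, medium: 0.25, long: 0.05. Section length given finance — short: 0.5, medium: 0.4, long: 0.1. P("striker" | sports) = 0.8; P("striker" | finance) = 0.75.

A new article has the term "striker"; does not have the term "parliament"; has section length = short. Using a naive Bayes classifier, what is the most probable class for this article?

finance

sports: 0.15 × (1−0.35) × 0.7 × 0.8 = 0.0546
finance: 0.85 × (1−0.35) × 0.5 × 0.75 = 0.2071875
Highest score → finance.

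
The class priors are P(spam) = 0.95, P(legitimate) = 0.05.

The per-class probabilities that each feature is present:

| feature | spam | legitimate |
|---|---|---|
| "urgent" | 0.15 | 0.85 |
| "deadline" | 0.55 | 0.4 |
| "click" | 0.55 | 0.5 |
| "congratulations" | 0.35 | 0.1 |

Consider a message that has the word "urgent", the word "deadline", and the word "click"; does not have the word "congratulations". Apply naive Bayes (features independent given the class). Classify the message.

spam

spam: 0.95 × 0.15 × 0.55 × 0.55 × (1−0.35) = 0.0280190625
legitimate: 0.05 × 0.85 × 0.4 × 0.5 × (1−0.1) = 0.00765
Highest score → spam.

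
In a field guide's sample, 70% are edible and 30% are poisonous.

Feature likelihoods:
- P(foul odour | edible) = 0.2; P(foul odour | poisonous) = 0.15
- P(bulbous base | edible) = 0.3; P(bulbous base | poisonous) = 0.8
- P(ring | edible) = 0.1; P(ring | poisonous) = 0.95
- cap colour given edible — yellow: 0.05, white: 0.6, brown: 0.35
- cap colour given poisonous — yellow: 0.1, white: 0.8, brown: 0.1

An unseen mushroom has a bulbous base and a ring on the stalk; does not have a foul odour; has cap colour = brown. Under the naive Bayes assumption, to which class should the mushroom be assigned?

edible: 0.7 × (1−0.2) × 0.3 × 0.1 × 0.35 = 0.00588
poisonous: 0.3 × (1−0.15) × 0.8 × 0.95 × 0.1 = 0.01938
Highest score → poisonous.

poisonous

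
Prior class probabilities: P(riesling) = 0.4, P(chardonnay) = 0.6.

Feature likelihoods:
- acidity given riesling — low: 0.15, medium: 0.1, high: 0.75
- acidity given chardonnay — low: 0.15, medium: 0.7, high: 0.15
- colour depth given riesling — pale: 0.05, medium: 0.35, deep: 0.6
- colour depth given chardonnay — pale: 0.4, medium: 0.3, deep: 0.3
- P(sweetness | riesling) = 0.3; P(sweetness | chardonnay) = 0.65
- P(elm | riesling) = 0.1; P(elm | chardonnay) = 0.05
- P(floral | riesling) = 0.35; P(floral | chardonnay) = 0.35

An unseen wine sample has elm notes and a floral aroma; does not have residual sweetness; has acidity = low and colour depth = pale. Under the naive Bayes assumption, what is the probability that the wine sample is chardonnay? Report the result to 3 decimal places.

riesling: 0.4 × 0.15 × 0.05 × (1−0.3) × 0.1 × 0.35 = 0.0000735
chardonnay: 0.6 × 0.15 × 0.4 × (1−0.65) × 0.05 × 0.35 = 0.0002205
P(chardonnay | x) = 0.0002205 / 0.000294 ≈ 0.750

0.750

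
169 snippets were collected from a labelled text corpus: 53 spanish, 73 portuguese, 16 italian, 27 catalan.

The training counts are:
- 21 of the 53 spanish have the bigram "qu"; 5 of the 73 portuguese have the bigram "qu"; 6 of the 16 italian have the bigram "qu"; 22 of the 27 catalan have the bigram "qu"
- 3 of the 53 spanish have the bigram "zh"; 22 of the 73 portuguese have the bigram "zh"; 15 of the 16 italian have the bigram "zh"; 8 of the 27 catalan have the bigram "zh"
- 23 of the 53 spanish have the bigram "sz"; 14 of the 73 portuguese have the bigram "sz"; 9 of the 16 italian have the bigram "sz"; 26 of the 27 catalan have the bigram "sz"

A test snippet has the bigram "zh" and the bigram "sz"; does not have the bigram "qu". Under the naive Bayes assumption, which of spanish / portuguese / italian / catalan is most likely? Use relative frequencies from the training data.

italian

spanish: (53/169) × (32/53) × (3/53) × (23/53) ≈ 0.00465115
portuguese: (73/169) × (68/73) × (22/73) × (14/73) ≈ 0.0232556
italian: (16/169) × (10/16) × (15/16) × (9/16) ≈ 0.0312038
catalan: (27/169) × (5/27) × (8/27) × (26/27) ≈ 0.00844149
Highest score → italian.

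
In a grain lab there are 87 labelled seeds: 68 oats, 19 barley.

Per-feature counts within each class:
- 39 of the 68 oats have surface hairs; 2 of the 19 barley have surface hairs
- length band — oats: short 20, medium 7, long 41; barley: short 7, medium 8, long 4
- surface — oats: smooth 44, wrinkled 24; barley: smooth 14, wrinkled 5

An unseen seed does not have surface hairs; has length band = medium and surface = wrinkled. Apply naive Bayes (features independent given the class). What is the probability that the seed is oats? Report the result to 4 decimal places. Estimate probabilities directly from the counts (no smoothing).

oats: (68/87) × (29/68) × (7/68) × (24/68) ≈ 0.0121107
barley: (19/87) × (17/19) × (8/19) × (5/19) ≈ 0.0216512
P(oats | x) = 0.0121107 / 0.0337619 ≈ 0.3587

0.3587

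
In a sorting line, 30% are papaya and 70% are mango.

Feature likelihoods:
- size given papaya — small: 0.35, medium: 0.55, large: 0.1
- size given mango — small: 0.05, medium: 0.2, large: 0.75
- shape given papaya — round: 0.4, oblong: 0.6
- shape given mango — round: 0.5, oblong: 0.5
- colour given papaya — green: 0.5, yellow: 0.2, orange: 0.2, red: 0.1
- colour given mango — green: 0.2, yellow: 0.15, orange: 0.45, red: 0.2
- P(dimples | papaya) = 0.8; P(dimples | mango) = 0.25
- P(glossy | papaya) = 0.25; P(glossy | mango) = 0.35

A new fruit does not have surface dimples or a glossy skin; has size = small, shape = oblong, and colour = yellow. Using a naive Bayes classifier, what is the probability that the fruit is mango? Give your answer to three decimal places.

0.404

papaya: 0.3 × 0.35 × 0.6 × 0.2 × (1−0.8) × (1−0.25) = 0.00189
mango: 0.7 × 0.05 × 0.5 × 0.15 × (1−0.25) × (1−0.35) = 0.0012796875
P(mango | x) = 0.0012796875 / 0.0031696875 ≈ 0.404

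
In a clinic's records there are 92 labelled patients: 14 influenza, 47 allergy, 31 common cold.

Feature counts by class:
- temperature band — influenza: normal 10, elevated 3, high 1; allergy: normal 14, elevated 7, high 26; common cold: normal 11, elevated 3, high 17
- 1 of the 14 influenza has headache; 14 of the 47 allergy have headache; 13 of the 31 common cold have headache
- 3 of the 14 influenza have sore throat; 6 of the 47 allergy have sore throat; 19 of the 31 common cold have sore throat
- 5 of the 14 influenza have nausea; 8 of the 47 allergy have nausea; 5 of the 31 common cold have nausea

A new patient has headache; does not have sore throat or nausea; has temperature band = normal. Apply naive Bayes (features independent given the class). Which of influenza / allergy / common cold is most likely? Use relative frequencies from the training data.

influenza: (14/92) × (10/14) × (1/14) × (11/14) × (9/14) ≈ 0.0039216
allergy: (47/92) × (14/47) × (14/47) × (41/47) × (39/47) ≈ 0.0328113
common cold: (31/92) × (11/31) × (13/31) × (12/31) × (26/31) ≈ 0.0162786
Highest score → allergy.

allergy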